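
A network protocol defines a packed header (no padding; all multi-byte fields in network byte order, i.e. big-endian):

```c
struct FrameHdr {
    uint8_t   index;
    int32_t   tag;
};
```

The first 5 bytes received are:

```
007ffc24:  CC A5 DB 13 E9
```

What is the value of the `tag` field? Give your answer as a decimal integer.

-1512369175

`tag` follows `index` (1 byte), so it starts at byte offset 1 and occupies 4 bytes.
Bytes at offsets 1..4: A5 DB 13 E9.
In big-endian order the high byte comes first in memory.
The bytes are already most-significant first: 0xA5DB13E9.
Top bit is set, so as a signed 32-bit value this is 0xA5DB13E9 − 2^32 = -1512369175.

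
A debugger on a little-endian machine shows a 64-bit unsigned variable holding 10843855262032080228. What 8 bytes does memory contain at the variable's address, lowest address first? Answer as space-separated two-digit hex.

10843855262032080228 in hexadecimal, padded to 64 bits, is 0x967D1CE8592C2D64.
Split into bytes (most-significant first): 96 7D 1C E8 59 2C 2D 64.
Little-endian: lowest address holds the least-significant byte.
So at ascending addresses the bytes are 64 2D 2C 59 E8 1C 7D 96.

64 2D 2C 59 E8 1C 7D 96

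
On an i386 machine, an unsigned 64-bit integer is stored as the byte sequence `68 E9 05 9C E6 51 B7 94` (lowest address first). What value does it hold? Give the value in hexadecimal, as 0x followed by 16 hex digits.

0x94B751E69C05E968

In little-endian order the low byte comes first in memory.
Reassemble most-significant byte first: 94 B7 51 E6 9C 05 E9 68 → 0x94B751E69C05E968.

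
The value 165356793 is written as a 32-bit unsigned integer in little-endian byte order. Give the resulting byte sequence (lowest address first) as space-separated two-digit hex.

F9 24 DB 09

165356793 in hexadecimal, padded to 32 bits, is 0x09DB24F9.
Split into bytes (most-significant first): 09 DB 24 F9.
Little-endian: lowest address holds the least-significant byte.
So at ascending addresses the bytes are F9 24 DB 09.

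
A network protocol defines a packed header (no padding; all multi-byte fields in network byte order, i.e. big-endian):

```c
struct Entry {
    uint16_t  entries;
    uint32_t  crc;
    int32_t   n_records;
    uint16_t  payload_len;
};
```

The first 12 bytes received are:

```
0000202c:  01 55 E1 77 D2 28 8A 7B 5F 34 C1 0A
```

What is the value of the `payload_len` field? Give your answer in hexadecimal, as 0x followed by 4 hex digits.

0xC10A

`payload_len` follows `entries` (2 B), `crc` (4 B), `n_records` (4 B), so it starts at offset 2 + 4 + 4 = 10 and occupies 2 bytes.
Bytes at offsets 10..11: C1 0A.
Big-endian stores the most-significant byte at the lowest address.
The bytes are already most-significant first: 0xC10A.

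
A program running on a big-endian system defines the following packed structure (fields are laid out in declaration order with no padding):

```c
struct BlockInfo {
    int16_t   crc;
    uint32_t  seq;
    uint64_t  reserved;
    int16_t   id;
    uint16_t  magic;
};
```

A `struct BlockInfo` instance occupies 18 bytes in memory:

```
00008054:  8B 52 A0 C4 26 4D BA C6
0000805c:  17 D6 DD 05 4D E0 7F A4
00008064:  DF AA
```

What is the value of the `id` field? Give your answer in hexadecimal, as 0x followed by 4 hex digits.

`id` follows `crc` (2 B), `seq` (4 B), `reserved` (8 B), so it starts at offset 2 + 4 + 8 = 14 and occupies 2 bytes.
Bytes at offsets 14..15: 7F A4.
In big-endian order the high byte comes first in memory.
The bytes are already most-significant first: 0x7FA4.

0x7FA4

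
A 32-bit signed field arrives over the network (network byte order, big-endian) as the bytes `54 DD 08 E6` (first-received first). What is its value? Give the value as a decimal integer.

1423771878

Big-endian stores the most-significant byte at the lowest address.
The bytes are already most-significant first: 0x54DD08E6.
0x54DD08E6 = 1423771878.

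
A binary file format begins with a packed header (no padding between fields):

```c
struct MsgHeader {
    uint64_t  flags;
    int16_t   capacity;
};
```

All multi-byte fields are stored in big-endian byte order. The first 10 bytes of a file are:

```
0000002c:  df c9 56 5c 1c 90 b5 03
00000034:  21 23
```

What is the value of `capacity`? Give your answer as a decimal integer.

`capacity` follows `flags` (8 bytes), so it starts at byte offset 8 and occupies 2 bytes.
Bytes at offsets 8..9: 21 23.
Big-endian: lowest address holds the most-significant byte.
The bytes are already most-significant first: 0x2123.
0x2123 = 8483.

8483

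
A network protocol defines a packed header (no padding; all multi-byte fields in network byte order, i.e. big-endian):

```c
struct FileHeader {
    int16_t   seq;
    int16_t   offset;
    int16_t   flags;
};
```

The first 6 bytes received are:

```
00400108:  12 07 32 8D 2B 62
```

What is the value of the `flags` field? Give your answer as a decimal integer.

11106

`flags` follows `seq` (2 B), `offset` (2 B), so it starts at offset 2 + 2 = 4 and occupies 2 bytes.
Bytes at offsets 4..5: 2B 62.
In big-endian order the high byte comes first in memory.
The bytes are already most-significant first: 0x2B62.
0x2B62 = 11106.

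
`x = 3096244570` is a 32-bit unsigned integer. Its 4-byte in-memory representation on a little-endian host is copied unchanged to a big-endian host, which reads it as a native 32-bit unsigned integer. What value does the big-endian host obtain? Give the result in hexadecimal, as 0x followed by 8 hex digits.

0x5AF18CB8

3096244570 in 32-bit hexadecimal is 0xB88CF15A.
Stored little-endian, the bytes at ascending addresses are 5A F1 8C B8.
Read back as big-endian, the last byte is least significant, giving 0x5AF18CB8.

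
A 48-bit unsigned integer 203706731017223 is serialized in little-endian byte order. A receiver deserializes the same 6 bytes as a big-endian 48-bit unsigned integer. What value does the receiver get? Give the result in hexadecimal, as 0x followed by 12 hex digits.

0x0734572B45B9

203706731017223 in 48-bit hexadecimal is 0xB9452B573407.
Stored little-endian, the bytes at ascending addresses are 07 34 57 2B 45 B9.
Read back as big-endian, the last byte is least significant, giving 0x0734572B45B9.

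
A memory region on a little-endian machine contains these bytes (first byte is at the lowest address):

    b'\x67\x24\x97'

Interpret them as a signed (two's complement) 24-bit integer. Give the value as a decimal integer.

-6871961

Little-endian: lowest address holds the least-significant byte.
Reassemble most-significant byte first: 97 24 67 → 0x972467.
Top bit is set, so as a signed 24-bit value this is 0x972467 − 2^24 = -6871961.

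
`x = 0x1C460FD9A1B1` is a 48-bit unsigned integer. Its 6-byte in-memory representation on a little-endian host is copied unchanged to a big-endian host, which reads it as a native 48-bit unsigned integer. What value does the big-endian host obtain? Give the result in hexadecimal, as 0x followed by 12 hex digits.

Stored little-endian, the bytes at ascending addresses are B1 A1 D9 0F 46 1C.
Read back as big-endian, the last byte is least significant, giving 0xB1A1D90F461C.

0xB1A1D90F461C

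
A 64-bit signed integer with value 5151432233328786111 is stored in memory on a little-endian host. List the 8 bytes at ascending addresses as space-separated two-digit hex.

BF 3A 0F A0 52 90 7D 47

5151432233328786111 in hexadecimal, padded to 64 bits, is 0x477D9052A00F3ABF.
Split into bytes (most-significant first): 47 7D 90 52 A0 0F 3A BF.
In little-endian order the low byte comes first in memory.
So at ascending addresses the bytes are BF 3A 0F A0 52 90 7D 47.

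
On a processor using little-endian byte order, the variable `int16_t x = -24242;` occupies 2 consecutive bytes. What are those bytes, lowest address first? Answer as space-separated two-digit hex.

4E A1

Two's complement of -24242 in 16 bits: 24242 = 0x5EB2; invert → 0xA14D; add 1 → 0xA14E.
Split into bytes (most-significant first): A1 4E.
Little-endian stores the least-significant byte at the lowest address.
So at ascending addresses the bytes are 4E A1.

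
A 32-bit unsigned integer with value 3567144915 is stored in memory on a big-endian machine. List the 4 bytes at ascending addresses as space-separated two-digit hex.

3567144915 in hexadecimal, padded to 32 bits, is 0xD49E4FD3.
Split into bytes (most-significant first): D4 9E 4F D3.
Big-endian: lowest address holds the most-significant byte.
So the memory order matches the most-significant-first order: D4 9E 4F D3.

D4 9E 4F D3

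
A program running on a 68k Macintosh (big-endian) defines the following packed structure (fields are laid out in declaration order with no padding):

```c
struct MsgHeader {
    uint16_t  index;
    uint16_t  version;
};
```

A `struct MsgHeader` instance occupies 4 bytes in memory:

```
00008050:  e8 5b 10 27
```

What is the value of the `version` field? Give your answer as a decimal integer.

4135

`version` follows `index` (2 bytes), so it starts at byte offset 2 and occupies 2 bytes.
Bytes at offsets 2..3: 10 27.
Big-endian: lowest address holds the most-significant byte.
The bytes are already most-significant first: 0x1027.
0x1027 = 4135.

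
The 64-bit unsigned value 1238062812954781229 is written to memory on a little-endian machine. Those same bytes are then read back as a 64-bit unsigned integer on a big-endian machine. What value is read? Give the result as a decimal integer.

1238062812954781229 in 64-bit hexadecimal is 0x112E7B919FCA662D.
Stored little-endian, the bytes at ascending addresses are 2D 66 CA 9F 91 7B 2E 11.
Read back as big-endian, the last byte is least significant, giving 0x2D66CA9F917B2E11.
0x2D66CA9F917B2E11 = 3271524966020623889.

3271524966020623889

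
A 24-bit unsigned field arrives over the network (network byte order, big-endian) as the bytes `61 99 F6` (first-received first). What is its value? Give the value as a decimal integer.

6396406

Big-endian stores the most-significant byte at the lowest address.
The bytes are already most-significant first: 0x6199F6.
0x6199F6 = 6396406.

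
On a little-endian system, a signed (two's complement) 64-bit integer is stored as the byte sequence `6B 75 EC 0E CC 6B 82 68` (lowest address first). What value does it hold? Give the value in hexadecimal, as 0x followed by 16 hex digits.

0x68826BCC0EEC756B

In little-endian order the low byte comes first in memory.
Reassemble most-significant byte first: 68 82 6B CC 0E EC 75 6B → 0x68826BCC0EEC756B.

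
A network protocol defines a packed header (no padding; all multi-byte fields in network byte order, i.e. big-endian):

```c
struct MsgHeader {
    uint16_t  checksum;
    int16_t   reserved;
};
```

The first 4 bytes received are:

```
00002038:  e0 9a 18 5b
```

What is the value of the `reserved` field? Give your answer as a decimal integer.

`reserved` follows `checksum` (2 bytes), so it starts at byte offset 2 and occupies 2 bytes.
Bytes at offsets 2..3: 18 5B.
Big-endian: lowest address holds the most-significant byte.
The bytes are already most-significant first: 0x185B.
0x185B = 6235.

6235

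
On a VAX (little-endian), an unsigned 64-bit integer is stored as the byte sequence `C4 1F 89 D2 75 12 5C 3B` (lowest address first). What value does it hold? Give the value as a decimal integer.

Little-endian stores the least-significant byte at the lowest address.
Reassemble most-significant byte first: 3B 5C 12 75 D2 89 1F C4 → 0x3B5C1275D2891FC4.
0x3B5C1275D2891FC4 = 4277314043347804100.

4277314043347804100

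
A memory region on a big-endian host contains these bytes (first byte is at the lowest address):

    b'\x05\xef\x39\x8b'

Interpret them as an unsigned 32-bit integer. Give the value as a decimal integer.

In big-endian order the high byte comes first in memory.
The bytes are already most-significant first: 0x05EF398B.
0x05EF398B = 99563915.

99563915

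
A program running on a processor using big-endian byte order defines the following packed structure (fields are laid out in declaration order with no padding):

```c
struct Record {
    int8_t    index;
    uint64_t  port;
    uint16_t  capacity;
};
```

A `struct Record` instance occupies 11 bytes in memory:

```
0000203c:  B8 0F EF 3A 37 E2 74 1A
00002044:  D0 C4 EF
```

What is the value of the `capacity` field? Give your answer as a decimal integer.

`capacity` follows `index` (1 B), `port` (8 B), so it starts at offset 1 + 8 = 9 and occupies 2 bytes.
Bytes at offsets 9..10: C4 EF.
Big-endian: lowest address holds the most-significant byte.
The bytes are already most-significant first: 0xC4EF.
0xC4EF = 50415.

50415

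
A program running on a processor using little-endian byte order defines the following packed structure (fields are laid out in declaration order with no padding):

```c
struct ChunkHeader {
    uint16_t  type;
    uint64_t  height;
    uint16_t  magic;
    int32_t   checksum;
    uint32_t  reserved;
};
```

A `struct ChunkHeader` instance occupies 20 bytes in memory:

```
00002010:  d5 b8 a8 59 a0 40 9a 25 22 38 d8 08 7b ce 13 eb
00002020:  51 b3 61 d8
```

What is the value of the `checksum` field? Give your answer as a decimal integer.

`checksum` follows `type` (2 B), `height` (8 B), `magic` (2 B), so it starts at offset 2 + 8 + 2 = 12 and occupies 4 bytes.
Bytes at offsets 12..15: 7B CE 13 EB.
Little-endian stores the least-significant byte at the lowest address.
Reassemble most-significant byte first: EB 13 CE 7B → 0xEB13CE7B.
Top bit is set, so as a signed 32-bit value this is 0xEB13CE7B − 2^32 = -351023493.

-351023493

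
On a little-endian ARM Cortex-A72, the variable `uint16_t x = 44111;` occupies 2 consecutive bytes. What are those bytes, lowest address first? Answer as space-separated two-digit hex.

4F AC

44111 in hexadecimal, padded to 16 bits, is 0xAC4F.
Split into bytes (most-significant first): AC 4F.
Little-endian: lowest address holds the least-significant byte.
So at ascending addresses the bytes are 4F AC.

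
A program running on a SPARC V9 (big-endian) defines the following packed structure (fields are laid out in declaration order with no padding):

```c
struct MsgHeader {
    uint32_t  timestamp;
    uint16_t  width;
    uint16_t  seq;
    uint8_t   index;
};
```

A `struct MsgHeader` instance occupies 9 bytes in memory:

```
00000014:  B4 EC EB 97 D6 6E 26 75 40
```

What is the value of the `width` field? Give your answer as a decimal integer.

54894

`width` follows `timestamp` (4 bytes), so it starts at byte offset 4 and occupies 2 bytes.
Bytes at offsets 4..5: D6 6E.
In big-endian order the high byte comes first in memory.
The bytes are already most-significant first: 0xD66E.
0xD66E = 54894.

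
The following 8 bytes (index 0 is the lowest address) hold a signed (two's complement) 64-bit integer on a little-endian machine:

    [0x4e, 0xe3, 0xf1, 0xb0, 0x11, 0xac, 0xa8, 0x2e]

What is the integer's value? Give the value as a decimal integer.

Little-endian stores the least-significant byte at the lowest address.
Reassemble most-significant byte first: 2E A8 AC 11 B0 F1 E3 4E → 0x2EA8AC11B0F1E34E.
0x2EA8AC11B0F1E34E = 3362126313815139150.

3362126313815139150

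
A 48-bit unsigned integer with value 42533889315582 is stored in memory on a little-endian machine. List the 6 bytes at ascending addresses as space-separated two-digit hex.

FE 12 5D 31 AF 26

42533889315582 in hexadecimal, padded to 48 bits, is 0x26AF315D12FE.
Split into bytes (most-significant first): 26 AF 31 5D 12 FE.
Little-endian stores the least-significant byte at the lowest address.
So at ascending addresses the bytes are FE 12 5D 31 AF 26.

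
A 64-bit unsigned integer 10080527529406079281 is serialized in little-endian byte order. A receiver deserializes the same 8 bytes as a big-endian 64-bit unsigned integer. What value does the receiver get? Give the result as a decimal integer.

10080527529406079281 in 64-bit hexadecimal is 0x8BE53A610ACBA131.
Stored little-endian, the bytes at ascending addresses are 31 A1 CB 0A 61 3A E5 8B.
Read back as big-endian, the last byte is least significant, giving 0x31A1CB0A613AE58B.
0x31A1CB0A613AE58B = 3576362824550245771.

3576362824550245771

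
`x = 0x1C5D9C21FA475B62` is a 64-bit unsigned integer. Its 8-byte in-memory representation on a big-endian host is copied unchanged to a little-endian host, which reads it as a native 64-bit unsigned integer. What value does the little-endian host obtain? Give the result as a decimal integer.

7087337578228899100

Stored big-endian, the bytes at ascending addresses are 1C 5D 9C 21 FA 47 5B 62.
Read back as little-endian, the first byte is least significant, giving 0x625B47FA219C5D1C.
0x625B47FA219C5D1C = 7087337578228899100.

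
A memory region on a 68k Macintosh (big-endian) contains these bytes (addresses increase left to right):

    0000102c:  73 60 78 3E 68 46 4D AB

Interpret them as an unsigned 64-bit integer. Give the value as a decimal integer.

Big-endian: lowest address holds the most-significant byte.
The bytes are already most-significant first: 0x7360783E68464DAB.
0x7360783E68464DAB = 8313777121558678955.

8313777121558678955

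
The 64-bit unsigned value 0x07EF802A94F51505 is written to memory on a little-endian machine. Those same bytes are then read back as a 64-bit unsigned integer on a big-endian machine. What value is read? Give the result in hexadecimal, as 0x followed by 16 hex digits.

0x0515F5942A80EF07

Stored little-endian, the bytes at ascending addresses are 05 15 F5 94 2A 80 EF 07.
Read back as big-endian, the last byte is least significant, giving 0x0515F5942A80EF07.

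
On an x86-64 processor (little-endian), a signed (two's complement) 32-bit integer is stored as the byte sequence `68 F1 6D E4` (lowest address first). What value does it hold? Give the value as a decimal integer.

-462556824

In little-endian order the low byte comes first in memory.
Reassemble most-significant byte first: E4 6D F1 68 → 0xE46DF168.
Top bit is set, so as a signed 32-bit value this is 0xE46DF168 − 2^32 = -462556824.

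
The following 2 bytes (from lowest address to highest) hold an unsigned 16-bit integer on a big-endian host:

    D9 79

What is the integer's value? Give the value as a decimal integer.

Big-endian stores the most-significant byte at the lowest address.
The bytes are already most-significant first: 0xD979.
0xD979 = 55673.

55673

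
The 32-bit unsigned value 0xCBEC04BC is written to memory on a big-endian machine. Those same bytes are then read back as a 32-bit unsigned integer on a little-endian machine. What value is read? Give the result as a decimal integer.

3154439371

Stored big-endian, the bytes at ascending addresses are CB EC 04 BC.
Read back as little-endian, the first byte is least significant, giving 0xBC04ECCB.
0xBC04ECCB = 3154439371.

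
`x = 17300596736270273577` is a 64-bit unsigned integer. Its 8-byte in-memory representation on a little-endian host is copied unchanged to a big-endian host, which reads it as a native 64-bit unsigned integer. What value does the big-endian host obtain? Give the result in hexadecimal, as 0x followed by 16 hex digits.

17300596736270273577 in 64-bit hexadecimal is 0xF0181111B3AC0C29.
Stored little-endian, the bytes at ascending addresses are 29 0C AC B3 11 11 18 F0.
Read back as big-endian, the last byte is least significant, giving 0x290CACB3111118F0.

0x290CACB3111118F0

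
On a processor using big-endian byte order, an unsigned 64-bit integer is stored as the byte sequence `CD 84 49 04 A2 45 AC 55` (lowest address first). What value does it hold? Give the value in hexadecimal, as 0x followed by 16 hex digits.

0xCD844904A245AC55

Big-endian stores the most-significant byte at the lowest address.
The bytes are already most-significant first: 0xCD844904A245AC55.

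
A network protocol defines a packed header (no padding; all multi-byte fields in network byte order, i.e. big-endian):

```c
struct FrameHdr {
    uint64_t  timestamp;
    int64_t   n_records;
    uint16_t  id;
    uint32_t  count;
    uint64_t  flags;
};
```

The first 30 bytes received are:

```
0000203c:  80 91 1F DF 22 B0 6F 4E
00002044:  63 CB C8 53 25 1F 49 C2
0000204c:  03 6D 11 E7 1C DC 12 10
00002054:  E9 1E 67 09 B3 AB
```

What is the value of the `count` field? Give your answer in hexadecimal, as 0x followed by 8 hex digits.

`count` follows `timestamp` (8 B), `n_records` (8 B), `id` (2 B), so it starts at offset 8 + 8 + 2 = 18 and occupies 4 bytes.
Bytes at offsets 18..21: 11 E7 1C DC.
In big-endian order the high byte comes first in memory.
The bytes are already most-significant first: 0x11E71CDC.

0x11E71CDC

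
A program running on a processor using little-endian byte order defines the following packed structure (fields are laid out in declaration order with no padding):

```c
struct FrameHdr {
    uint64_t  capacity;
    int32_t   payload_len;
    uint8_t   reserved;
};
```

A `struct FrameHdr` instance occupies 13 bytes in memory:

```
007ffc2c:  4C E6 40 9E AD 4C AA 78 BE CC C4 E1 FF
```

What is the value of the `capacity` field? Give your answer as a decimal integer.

8694846339160270412

`capacity` is the first field, at byte offset 0, occupying 8 bytes.
Bytes at offsets 0..7: 4C E6 40 9E AD 4C AA 78.
Little-endian: lowest address holds the least-significant byte.
Reassemble most-significant byte first: 78 AA 4C AD 9E 40 E6 4C → 0x78AA4CAD9E40E64C.
0x78AA4CAD9E40E64C = 8694846339160270412.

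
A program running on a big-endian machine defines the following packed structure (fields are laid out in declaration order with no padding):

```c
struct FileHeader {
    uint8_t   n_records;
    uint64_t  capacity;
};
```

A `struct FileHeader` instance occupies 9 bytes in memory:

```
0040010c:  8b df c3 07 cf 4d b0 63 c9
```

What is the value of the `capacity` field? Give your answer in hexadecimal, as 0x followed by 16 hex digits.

`capacity` follows `n_records` (1 byte), so it starts at byte offset 1 and occupies 8 bytes.
Bytes at offsets 1..8: DF C3 07 CF 4D B0 63 C9.
Big-endian stores the most-significant byte at the lowest address.
The bytes are already most-significant first: 0xDFC307CF4DB063C9.

0xDFC307CF4DB063C9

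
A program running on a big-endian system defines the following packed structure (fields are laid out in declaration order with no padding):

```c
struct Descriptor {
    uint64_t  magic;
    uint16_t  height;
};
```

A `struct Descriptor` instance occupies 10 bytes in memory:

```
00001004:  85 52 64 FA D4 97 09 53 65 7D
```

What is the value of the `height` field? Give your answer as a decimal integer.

`height` follows `magic` (8 bytes), so it starts at byte offset 8 and occupies 2 bytes.
Bytes at offsets 8..9: 65 7D.
In big-endian order the high byte comes first in memory.
The bytes are already most-significant first: 0x657D.
0x657D = 25981.

25981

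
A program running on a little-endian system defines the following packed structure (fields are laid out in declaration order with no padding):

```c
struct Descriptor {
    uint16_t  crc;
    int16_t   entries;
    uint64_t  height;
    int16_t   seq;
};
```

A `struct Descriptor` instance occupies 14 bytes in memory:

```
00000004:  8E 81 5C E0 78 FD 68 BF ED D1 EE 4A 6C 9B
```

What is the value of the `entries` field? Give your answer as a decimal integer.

`entries` follows `crc` (2 bytes), so it starts at byte offset 2 and occupies 2 bytes.
Bytes at offsets 2..3: 5C E0.
Little-endian: lowest address holds the least-significant byte.
Reassemble most-significant byte first: E0 5C → 0xE05C.
Top bit is set, so as a signed 16-bit value this is 0xE05C − 2^16 = -8100.

-8100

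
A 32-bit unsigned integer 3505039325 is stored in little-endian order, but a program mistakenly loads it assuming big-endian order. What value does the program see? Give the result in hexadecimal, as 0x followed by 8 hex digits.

0xDDA7EAD0

3505039325 in 32-bit hexadecimal is 0xD0EAA7DD.
Stored little-endian, the bytes at ascending addresses are DD A7 EA D0.
Read back as big-endian, the last byte is least significant, giving 0xDDA7EAD0.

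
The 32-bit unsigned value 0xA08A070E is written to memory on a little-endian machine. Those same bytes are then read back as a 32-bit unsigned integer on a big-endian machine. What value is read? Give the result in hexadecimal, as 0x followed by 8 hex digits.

Stored little-endian, the bytes at ascending addresses are 0E 07 8A A0.
Read back as big-endian, the last byte is least significant, giving 0x0E078AA0.

0x0E078AA0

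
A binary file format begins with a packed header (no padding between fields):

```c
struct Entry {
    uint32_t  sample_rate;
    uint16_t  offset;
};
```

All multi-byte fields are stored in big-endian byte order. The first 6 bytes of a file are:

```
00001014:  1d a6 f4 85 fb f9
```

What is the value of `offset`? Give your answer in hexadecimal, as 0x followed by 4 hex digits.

0xFBF9

`offset` follows `sample_rate` (4 bytes), so it starts at byte offset 4 and occupies 2 bytes.
Bytes at offsets 4..5: FB F9.
Big-endian: lowest address holds the most-significant byte.
The bytes are already most-significant first: 0xFBF9.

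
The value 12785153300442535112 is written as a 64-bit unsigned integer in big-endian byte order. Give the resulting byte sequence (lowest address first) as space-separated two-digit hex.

B1 6D FD 30 27 CA 54 C8

12785153300442535112 in hexadecimal, padded to 64 bits, is 0xB16DFD3027CA54C8.
Split into bytes (most-significant first): B1 6D FD 30 27 CA 54 C8.
Big-endian stores the most-significant byte at the lowest address.
So the memory order matches the most-significant-first order: B1 6D FD 30 27 CA 54 C8.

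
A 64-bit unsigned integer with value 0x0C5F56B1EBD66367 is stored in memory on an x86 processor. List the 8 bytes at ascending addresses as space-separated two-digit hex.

67 63 D6 EB B1 56 5F 0C

Split into bytes (most-significant first): 0C 5F 56 B1 EB D6 63 67.
Little-endian stores the least-significant byte at the lowest address.
So at ascending addresses the bytes are 67 63 D6 EB B1 56 5F 0C.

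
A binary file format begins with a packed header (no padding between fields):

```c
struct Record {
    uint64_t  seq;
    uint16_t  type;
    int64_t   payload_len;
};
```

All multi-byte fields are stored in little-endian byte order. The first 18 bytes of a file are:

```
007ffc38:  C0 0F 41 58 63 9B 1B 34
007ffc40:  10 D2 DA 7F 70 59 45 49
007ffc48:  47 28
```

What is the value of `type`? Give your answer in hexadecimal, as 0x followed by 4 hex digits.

`type` follows `seq` (8 bytes), so it starts at byte offset 8 and occupies 2 bytes.
Bytes at offsets 8..9: 10 D2.
Little-endian: lowest address holds the least-significant byte.
Reassemble most-significant byte first: D2 10 → 0xD210.

0xD210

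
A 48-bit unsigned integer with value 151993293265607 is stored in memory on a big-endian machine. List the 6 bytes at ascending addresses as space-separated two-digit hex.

151993293265607 in hexadecimal, padded to 48 bits, is 0x8A3CB240DAC7.
Split into bytes (most-significant first): 8A 3C B2 40 DA C7.
In big-endian order the high byte comes first in memory.
So the memory order matches the most-significant-first order: 8A 3C B2 40 DA C7.

8A 3C B2 40 DA C7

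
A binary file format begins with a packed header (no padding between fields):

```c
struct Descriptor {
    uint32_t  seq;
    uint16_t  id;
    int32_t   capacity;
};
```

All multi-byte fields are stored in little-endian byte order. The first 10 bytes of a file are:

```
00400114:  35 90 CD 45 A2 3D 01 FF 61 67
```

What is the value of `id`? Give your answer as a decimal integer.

15778

`id` follows `seq` (4 bytes), so it starts at byte offset 4 and occupies 2 bytes.
Bytes at offsets 4..5: A2 3D.
In little-endian order the low byte comes first in memory.
Reassemble most-significant byte first: 3D A2 → 0x3DA2.
0x3DA2 = 15778.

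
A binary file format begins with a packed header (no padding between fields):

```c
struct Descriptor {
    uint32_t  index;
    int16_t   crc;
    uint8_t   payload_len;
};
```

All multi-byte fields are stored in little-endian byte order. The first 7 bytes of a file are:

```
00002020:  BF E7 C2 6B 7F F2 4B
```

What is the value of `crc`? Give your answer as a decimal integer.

-3457

`crc` follows `index` (4 bytes), so it starts at byte offset 4 and occupies 2 bytes.
Bytes at offsets 4..5: 7F F2.
Little-endian stores the least-significant byte at the lowest address.
Reassemble most-significant byte first: F2 7F → 0xF27F.
Top bit is set, so as a signed 16-bit value this is 0xF27F − 2^16 = -3457.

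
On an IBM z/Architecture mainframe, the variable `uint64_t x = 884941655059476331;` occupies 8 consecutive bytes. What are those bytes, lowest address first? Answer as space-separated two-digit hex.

0C 47 F1 BF 24 C4 2F 6B

884941655059476331 in hexadecimal, padded to 64 bits, is 0x0C47F1BF24C42F6B.
Split into bytes (most-significant first): 0C 47 F1 BF 24 C4 2F 6B.
In big-endian order the high byte comes first in memory.
So the memory order matches the most-significant-first order: 0C 47 F1 BF 24 C4 2F 6B.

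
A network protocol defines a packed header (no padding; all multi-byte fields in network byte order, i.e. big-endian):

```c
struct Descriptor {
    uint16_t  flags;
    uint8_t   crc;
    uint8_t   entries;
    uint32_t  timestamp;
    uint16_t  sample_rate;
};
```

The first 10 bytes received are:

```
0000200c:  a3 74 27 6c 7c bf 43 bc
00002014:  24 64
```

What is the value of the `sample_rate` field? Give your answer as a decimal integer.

`sample_rate` follows `flags` (2 B), `crc` (1 B), `entries` (1 B), `timestamp` (4 B), so it starts at offset 2 + 1 + 1 + 4 = 8 and occupies 2 bytes.
Bytes at offsets 8..9: 24 64.
Big-endian: lowest address holds the most-significant byte.
The bytes are already most-significant first: 0x2464.
0x2464 = 9316.

9316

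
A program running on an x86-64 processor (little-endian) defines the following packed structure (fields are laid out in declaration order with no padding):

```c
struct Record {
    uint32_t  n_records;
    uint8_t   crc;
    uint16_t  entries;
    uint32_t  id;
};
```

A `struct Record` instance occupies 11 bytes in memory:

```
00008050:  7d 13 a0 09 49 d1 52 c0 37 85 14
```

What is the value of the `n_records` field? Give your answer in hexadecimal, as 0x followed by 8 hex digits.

`n_records` is the first field, at byte offset 0, occupying 4 bytes.
Bytes at offsets 0..3: 7D 13 A0 09.
Little-endian stores the least-significant byte at the lowest address.
Reassemble most-significant byte first: 09 A0 13 7D → 0x09A0137D.

0x09A0137D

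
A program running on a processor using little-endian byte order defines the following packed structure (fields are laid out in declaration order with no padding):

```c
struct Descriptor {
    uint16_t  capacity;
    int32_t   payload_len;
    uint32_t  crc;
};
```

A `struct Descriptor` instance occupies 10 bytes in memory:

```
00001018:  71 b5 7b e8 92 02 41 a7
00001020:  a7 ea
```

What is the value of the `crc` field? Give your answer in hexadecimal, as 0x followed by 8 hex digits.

0xEAA7A741

`crc` follows `capacity` (2 B), `payload_len` (4 B), so it starts at offset 2 + 4 = 6 and occupies 4 bytes.
Bytes at offsets 6..9: 41 A7 A7 EA.
Little-endian: lowest address holds the least-significant byte.
Reassemble most-significant byte first: EA A7 A7 41 → 0xEAA7A741.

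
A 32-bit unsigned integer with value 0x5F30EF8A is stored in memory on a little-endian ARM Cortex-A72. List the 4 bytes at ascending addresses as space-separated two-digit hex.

8A EF 30 5F

Split into bytes (most-significant first): 5F 30 EF 8A.
In little-endian order the low byte comes first in memory.
So at ascending addresses the bytes are 8A EF 30 5F.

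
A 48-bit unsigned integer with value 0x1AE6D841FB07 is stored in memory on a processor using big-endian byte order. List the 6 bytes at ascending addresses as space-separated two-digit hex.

Split into bytes (most-significant first): 1A E6 D8 41 FB 07.
Big-endian stores the most-significant byte at the lowest address.
So the memory order matches the most-significant-first order: 1A E6 D8 41 FB 07.

1A E6 D8 41 FB 07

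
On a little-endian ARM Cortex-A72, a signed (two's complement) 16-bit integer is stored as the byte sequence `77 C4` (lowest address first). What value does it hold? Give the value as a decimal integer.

-15241

Little-endian stores the least-significant byte at the lowest address.
Reassemble most-significant byte first: C4 77 → 0xC477.
Top bit is set, so as a signed 16-bit value this is 0xC477 − 2^16 = -15241.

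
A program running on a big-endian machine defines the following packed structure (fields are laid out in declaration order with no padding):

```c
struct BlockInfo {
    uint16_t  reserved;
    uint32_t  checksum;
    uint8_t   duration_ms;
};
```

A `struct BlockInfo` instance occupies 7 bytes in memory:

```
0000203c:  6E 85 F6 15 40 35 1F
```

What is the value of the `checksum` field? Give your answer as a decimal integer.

`checksum` follows `reserved` (2 bytes), so it starts at byte offset 2 and occupies 4 bytes.
Bytes at offsets 2..5: F6 15 40 35.
Big-endian: lowest address holds the most-significant byte.
The bytes are already most-significant first: 0xF6154035.
0xF6154035 = 4128587829.

4128587829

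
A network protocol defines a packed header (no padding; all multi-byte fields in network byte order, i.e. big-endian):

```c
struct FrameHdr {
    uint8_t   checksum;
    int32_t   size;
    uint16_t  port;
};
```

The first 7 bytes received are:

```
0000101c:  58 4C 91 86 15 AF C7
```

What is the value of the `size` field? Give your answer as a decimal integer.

1284605461

`size` follows `checksum` (1 byte), so it starts at byte offset 1 and occupies 4 bytes.
Bytes at offsets 1..4: 4C 91 86 15.
Big-endian stores the most-significant byte at the lowest address.
The bytes are already most-significant first: 0x4C918615.
0x4C918615 = 1284605461.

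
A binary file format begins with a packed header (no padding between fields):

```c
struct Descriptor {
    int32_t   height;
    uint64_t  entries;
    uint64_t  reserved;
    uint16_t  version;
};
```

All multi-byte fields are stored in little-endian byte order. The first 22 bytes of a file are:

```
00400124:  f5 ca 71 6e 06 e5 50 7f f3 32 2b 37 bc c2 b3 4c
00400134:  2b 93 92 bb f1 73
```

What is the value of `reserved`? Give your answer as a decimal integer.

13516027245872005820

`reserved` follows `height` (4 B), `entries` (8 B), so it starts at offset 4 + 8 = 12 and occupies 8 bytes.
Bytes at offsets 12..19: BC C2 B3 4C 2B 93 92 BB.
Little-endian: lowest address holds the least-significant byte.
Reassemble most-significant byte first: BB 92 93 2B 4C B3 C2 BC → 0xBB92932B4CB3C2BC.
0xBB92932B4CB3C2BC = 13516027245872005820.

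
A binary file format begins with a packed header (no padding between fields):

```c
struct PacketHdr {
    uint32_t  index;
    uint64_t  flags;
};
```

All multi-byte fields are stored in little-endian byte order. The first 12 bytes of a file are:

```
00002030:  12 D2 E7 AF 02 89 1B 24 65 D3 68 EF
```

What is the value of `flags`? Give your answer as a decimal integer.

`flags` follows `index` (4 bytes), so it starts at byte offset 4 and occupies 8 bytes.
Bytes at offsets 4..11: 02 89 1B 24 65 D3 68 EF.
Little-endian: lowest address holds the least-significant byte.
Reassemble most-significant byte first: EF 68 D3 65 24 1B 89 02 → 0xEF68D365241B8902.
0xEF68D365241B8902 = 17251270803993626882.

17251270803993626882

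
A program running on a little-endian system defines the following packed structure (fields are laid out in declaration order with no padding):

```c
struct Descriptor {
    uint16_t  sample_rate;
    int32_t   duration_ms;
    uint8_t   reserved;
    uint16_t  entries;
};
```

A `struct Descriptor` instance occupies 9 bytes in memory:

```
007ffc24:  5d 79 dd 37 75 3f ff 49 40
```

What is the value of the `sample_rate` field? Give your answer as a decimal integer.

`sample_rate` is the first field, at byte offset 0, occupying 2 bytes.
Bytes at offsets 0..1: 5D 79.
Little-endian stores the least-significant byte at the lowest address.
Reassemble most-significant byte first: 79 5D → 0x795D.
0x795D = 31069.

31069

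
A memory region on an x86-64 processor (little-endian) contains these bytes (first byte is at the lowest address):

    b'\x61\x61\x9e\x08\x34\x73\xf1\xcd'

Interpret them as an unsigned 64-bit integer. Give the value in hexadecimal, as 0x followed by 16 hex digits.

Little-endian stores the least-significant byte at the lowest address.
Reassemble most-significant byte first: CD F1 73 34 08 9E 61 61 → 0xCDF17334089E6161.

0xCDF17334089E6161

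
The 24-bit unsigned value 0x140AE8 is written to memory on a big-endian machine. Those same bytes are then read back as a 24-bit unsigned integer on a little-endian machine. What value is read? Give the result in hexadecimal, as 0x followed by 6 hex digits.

Stored big-endian, the bytes at ascending addresses are 14 0A E8.
Read back as little-endian, the first byte is least significant, giving 0xE80A14.

0xE80A14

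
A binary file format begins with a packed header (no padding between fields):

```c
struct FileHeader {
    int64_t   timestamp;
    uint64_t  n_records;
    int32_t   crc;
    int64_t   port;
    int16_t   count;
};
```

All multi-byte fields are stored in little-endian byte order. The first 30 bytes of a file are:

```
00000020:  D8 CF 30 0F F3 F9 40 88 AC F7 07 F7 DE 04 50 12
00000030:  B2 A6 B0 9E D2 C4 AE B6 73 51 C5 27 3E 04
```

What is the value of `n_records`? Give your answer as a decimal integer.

1319560046493300652

`n_records` follows `timestamp` (8 bytes), so it starts at byte offset 8 and occupies 8 bytes.
Bytes at offsets 8..15: AC F7 07 F7 DE 04 50 12.
Little-endian stores the least-significant byte at the lowest address.
Reassemble most-significant byte first: 12 50 04 DE F7 07 F7 AC → 0x125004DEF707F7AC.
0x125004DEF707F7AC = 1319560046493300652.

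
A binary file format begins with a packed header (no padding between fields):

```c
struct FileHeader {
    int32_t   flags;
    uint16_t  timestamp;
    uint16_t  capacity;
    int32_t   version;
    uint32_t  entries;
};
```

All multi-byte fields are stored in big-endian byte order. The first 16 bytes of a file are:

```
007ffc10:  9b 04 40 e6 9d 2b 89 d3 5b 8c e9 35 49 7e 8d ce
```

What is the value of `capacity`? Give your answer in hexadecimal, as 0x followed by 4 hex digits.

0x89D3

`capacity` follows `flags` (4 B), `timestamp` (2 B), so it starts at offset 4 + 2 = 6 and occupies 2 bytes.
Bytes at offsets 6..7: 89 D3.
In big-endian order the high byte comes first in memory.
The bytes are already most-significant first: 0x89D3.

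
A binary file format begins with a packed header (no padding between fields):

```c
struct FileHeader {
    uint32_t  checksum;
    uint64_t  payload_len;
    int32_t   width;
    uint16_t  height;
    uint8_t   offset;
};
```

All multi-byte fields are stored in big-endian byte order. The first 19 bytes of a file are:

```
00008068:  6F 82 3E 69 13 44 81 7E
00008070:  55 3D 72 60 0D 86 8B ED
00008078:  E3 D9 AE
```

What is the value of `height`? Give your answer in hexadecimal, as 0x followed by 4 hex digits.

0xE3D9

`height` follows `checksum` (4 B), `payload_len` (8 B), `width` (4 B), so it starts at offset 4 + 8 + 4 = 16 and occupies 2 bytes.
Bytes at offsets 16..17: E3 D9.
Big-endian: lowest address holds the most-significant byte.
The bytes are already most-significant first: 0xE3D9.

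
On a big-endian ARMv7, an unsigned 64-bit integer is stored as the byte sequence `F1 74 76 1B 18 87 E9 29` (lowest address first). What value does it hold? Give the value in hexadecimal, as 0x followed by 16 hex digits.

0xF174761B1887E929

In big-endian order the high byte comes first in memory.
The bytes are already most-significant first: 0xF174761B1887E929.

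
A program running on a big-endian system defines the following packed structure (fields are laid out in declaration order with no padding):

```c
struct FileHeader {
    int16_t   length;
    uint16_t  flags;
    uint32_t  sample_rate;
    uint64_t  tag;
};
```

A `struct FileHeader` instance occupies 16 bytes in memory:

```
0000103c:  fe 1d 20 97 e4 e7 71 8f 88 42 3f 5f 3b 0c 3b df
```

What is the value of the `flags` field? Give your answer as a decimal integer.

8343

`flags` follows `length` (2 bytes), so it starts at byte offset 2 and occupies 2 bytes.
Bytes at offsets 2..3: 20 97.
In big-endian order the high byte comes first in memory.
The bytes are already most-significant first: 0x2097.
0x2097 = 8343.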